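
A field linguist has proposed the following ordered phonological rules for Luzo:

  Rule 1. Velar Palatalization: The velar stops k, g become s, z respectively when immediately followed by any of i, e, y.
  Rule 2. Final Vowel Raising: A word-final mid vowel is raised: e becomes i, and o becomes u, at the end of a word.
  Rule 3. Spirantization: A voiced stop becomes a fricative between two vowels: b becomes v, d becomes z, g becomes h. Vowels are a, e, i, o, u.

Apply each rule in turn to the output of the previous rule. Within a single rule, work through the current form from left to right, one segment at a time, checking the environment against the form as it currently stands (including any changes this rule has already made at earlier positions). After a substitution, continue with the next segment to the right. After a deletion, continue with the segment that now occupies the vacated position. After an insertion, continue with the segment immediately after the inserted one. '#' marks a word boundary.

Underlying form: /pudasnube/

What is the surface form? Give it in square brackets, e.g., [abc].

[puzasnuvi]

Rule 1 Velar Palatalization: no change — [pudasnube]
Rule 2 Final Vowel Raising: [pudasnube] → [pudasnubi]
Rule 3 Spirantization: [pudasnubi] → [puzasnuvi]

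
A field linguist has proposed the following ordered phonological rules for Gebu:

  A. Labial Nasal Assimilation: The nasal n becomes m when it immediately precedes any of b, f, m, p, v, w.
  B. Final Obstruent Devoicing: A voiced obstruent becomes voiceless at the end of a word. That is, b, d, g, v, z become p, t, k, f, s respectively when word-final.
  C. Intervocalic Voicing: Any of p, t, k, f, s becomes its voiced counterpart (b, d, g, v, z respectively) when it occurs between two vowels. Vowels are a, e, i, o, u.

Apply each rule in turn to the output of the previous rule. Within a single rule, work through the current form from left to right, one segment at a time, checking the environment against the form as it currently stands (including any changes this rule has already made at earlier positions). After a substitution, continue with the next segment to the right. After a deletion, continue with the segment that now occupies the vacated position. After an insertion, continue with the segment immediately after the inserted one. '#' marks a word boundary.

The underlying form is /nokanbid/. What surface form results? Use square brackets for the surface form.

[nogambit]

A Labial Nasal Assimilation: [nokanbid] → [nokambid]
B Final Obstruent Devoicing: [nokambid] → [nokambit]
C Intervocalic Voicing: [nokambit] → [nogambit]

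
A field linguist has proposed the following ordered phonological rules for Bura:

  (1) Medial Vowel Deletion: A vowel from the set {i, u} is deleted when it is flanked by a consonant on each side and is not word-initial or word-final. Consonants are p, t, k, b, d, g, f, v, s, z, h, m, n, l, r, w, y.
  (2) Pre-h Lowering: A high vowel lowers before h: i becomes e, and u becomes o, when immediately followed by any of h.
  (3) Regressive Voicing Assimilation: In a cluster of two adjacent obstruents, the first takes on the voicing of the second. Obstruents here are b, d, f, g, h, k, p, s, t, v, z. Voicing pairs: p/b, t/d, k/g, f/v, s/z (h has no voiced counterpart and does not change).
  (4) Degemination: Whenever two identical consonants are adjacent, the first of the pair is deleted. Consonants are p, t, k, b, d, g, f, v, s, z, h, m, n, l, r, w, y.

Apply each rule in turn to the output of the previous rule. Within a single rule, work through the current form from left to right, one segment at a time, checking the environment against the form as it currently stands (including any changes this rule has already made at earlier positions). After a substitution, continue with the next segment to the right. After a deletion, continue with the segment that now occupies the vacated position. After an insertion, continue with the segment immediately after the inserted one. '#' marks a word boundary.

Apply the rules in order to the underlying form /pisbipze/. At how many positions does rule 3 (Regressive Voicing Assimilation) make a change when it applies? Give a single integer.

3

(1) Medial Vowel Deletion: [pisbipze] → [psbpze]
(2) Pre-h Lowering: no change — [psbpze]
(3) Regressive Voicing Assimilation: [psbpze] → [pzpbze]
(4) Degemination: no change — [pzpbze]
Rule 3 changed 3 position(s).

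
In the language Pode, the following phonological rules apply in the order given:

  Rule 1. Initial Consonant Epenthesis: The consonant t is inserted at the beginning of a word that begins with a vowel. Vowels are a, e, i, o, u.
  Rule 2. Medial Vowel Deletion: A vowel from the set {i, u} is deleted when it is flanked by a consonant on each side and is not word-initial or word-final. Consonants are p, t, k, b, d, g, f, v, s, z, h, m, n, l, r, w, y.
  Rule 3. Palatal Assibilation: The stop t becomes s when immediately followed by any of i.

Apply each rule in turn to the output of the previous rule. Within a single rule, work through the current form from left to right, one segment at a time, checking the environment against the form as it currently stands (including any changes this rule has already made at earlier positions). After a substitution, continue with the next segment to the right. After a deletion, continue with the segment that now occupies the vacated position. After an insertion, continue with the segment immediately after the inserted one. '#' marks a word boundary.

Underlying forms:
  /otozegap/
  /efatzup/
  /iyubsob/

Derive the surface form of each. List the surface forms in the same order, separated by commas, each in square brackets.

[totozegap], [tefatzp], [tybsob]

/otozegap/:
  Rule 1 Initial Consonant Epenthesis: [otozegap] → [totozegap]
  Rule 2 Medial Vowel Deletion: no change — [totozegap]
  Rule 3 Palatal Assibilation: no change — [totozegap]
/efatzup/:
  Rule 1 Initial Consonant Epenthesis: [efatzup] → [tefatzup]
  Rule 2 Medial Vowel Deletion: [tefatzup] → [tefatzp]
  Rule 3 Palatal Assibilation: no change — [tefatzp]
/iyubsob/:
  Rule 1 Initial Consonant Epenthesis: [iyubsob] → [tiyubsob]
  Rule 2 Medial Vowel Deletion: [tiyubsob] → [tybsob]
  Rule 3 Palatal Assibilation: no change — [tybsob]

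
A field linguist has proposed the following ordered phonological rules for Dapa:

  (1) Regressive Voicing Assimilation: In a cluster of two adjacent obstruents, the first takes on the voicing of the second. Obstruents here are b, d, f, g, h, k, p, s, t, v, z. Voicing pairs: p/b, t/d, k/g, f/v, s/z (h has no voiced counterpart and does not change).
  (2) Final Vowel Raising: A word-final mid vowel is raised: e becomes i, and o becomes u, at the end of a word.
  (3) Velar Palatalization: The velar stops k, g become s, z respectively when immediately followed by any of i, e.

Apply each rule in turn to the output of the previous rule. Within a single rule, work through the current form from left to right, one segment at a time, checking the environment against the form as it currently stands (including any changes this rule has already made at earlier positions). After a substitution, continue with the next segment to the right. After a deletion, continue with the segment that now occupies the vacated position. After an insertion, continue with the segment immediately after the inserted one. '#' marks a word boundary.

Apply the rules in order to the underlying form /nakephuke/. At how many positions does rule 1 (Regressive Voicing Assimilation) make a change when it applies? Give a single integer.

(1) Regressive Voicing Assimilation: no change — [nakephuke]
(2) Final Vowel Raising: [nakephuke] → [nakephuki]
(3) Velar Palatalization: [nakephuki] → [nasephusi]
Rule 1 changed 0 position(s).

0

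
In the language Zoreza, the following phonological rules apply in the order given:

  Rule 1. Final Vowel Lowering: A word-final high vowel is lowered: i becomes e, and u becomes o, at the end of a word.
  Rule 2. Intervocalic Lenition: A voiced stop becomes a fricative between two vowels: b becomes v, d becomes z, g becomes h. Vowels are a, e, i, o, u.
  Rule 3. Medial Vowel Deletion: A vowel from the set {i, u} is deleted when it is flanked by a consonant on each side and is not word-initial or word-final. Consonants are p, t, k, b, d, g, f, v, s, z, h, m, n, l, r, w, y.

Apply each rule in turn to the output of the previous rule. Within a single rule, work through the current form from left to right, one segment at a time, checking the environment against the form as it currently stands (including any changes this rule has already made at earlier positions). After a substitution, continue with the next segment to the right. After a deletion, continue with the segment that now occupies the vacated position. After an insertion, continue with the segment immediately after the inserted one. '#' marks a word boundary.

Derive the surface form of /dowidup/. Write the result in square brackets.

Rule 1 Final Vowel Lowering: no change — [dowidup]
Rule 2 Intervocalic Lenition: [dowidup] → [dowizup]
Rule 3 Medial Vowel Deletion: [dowizup] → [dowzp]

[dowzp]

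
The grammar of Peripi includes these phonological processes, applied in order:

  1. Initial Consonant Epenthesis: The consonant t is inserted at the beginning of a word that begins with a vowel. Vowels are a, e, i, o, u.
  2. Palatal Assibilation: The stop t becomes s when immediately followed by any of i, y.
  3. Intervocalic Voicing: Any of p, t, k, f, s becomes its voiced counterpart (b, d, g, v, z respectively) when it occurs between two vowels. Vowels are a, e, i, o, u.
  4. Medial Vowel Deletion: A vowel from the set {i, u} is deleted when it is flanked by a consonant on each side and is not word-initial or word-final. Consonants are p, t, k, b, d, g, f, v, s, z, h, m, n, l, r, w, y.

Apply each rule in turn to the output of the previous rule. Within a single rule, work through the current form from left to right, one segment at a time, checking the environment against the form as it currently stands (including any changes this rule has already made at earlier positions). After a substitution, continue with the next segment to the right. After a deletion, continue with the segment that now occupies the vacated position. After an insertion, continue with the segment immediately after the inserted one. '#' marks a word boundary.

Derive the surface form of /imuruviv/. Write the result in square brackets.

1 Initial Consonant Epenthesis: [imuruviv] → [timuruviv]
2 Palatal Assibilation: [timuruviv] → [simuruviv]
3 Intervocalic Voicing: no change — [simuruviv]
4 Medial Vowel Deletion: [simuruviv] → [smrvv]

[smrvv]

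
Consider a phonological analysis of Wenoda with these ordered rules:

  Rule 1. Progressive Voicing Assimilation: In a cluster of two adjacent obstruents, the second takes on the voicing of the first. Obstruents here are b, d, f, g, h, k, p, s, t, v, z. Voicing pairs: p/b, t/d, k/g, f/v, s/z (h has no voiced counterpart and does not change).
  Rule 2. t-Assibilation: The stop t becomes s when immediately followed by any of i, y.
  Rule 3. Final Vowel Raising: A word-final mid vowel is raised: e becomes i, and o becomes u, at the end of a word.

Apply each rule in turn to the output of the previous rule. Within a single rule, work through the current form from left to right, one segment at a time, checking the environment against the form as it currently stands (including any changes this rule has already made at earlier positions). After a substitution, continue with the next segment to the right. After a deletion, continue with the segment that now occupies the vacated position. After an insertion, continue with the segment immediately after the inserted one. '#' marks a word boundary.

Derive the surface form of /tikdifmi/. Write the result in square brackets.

Rule 1 Progressive Voicing Assimilation: [tikdifmi] → [tiktifmi]
Rule 2 t-Assibilation: [tiktifmi] → [siksifmi]
Rule 3 Final Vowel Raising: no change — [siksifmi]

[siksifmi]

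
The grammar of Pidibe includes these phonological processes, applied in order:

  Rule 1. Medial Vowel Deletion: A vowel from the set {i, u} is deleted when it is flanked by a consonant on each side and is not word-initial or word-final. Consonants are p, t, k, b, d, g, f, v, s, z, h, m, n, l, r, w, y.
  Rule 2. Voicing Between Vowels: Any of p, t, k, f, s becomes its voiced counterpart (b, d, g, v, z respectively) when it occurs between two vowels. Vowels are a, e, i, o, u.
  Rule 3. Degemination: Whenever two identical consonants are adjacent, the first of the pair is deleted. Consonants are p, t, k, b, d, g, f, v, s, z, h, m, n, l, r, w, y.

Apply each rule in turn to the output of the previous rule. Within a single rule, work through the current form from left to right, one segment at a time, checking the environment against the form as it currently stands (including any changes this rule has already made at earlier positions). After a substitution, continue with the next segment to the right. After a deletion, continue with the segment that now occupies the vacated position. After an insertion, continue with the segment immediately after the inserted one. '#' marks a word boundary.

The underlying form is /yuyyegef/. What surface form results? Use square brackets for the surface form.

[yegef]

Rule 1 Medial Vowel Deletion: [yuyyegef] → [yyyegef]
Rule 2 Voicing Between Vowels: no change — [yyyegef]
Rule 3 Degemination: [yyyegef] → [yegef]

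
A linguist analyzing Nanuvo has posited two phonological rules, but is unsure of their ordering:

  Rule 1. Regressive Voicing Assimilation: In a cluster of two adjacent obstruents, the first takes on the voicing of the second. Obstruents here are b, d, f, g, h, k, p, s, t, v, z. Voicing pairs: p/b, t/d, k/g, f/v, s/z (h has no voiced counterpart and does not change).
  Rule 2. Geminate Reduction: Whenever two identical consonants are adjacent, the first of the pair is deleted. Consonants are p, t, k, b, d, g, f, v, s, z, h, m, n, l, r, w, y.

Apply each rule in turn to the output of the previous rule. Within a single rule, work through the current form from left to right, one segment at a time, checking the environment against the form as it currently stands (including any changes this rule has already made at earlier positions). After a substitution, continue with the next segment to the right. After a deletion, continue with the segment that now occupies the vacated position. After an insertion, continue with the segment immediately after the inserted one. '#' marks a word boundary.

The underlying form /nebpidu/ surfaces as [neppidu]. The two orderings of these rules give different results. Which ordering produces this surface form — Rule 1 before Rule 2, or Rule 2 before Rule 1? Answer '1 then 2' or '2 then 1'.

2 then 1

Order 1 then 2:
  1 Regressive Voicing Assimilation: [nebpidu] → [neppidu]
  2 Geminate Reduction: [neppidu] → [nepidu]
  result: [nepidu]
Order 2 then 1:
  2 Geminate Reduction: no change — [nebpidu]
  1 Regressive Voicing Assimilation: [nebpidu] → [neppidu]
  result: [neppidu]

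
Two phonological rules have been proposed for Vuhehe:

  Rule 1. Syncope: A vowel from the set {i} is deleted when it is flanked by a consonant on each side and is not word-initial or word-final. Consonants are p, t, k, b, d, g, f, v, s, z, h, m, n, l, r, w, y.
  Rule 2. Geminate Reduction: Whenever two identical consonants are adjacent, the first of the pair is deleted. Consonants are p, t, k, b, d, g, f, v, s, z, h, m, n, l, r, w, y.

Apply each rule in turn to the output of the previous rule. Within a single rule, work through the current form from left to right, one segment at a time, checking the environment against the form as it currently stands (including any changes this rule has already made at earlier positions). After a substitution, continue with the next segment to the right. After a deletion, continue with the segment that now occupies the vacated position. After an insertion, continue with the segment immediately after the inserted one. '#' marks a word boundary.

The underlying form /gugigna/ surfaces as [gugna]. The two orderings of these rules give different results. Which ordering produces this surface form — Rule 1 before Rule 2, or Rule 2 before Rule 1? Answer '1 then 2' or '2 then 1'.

1 then 2

Order 1 then 2:
  1 Syncope: [gugigna] → [guggna]
  2 Geminate Reduction: [guggna] → [gugna]
  result: [gugna]
Order 2 then 1:
  2 Geminate Reduction: no change — [gugigna]
  1 Syncope: [gugigna] → [guggna]
  result: [guggna]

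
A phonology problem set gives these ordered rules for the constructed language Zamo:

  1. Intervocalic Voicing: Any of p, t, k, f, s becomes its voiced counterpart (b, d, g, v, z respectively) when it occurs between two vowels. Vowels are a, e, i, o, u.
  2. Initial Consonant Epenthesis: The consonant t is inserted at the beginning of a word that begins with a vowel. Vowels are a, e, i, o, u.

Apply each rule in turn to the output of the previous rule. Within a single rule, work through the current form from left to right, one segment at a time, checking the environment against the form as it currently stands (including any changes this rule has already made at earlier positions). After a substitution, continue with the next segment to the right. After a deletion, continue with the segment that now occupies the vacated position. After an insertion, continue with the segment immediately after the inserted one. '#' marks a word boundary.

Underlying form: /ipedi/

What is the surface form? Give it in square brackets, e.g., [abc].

1 Intervocalic Voicing: [ipedi] → [ibedi]
2 Initial Consonant Epenthesis: [ibedi] → [tibedi]

[tibedi]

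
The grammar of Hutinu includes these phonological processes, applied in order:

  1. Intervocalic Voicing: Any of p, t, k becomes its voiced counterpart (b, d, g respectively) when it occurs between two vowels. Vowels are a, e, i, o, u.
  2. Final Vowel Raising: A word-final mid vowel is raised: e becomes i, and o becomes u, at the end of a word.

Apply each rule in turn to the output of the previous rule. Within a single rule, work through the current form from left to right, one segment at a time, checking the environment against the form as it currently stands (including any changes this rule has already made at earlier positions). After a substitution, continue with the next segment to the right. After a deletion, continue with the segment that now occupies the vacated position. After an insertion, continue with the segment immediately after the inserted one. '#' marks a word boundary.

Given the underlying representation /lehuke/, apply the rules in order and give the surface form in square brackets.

[lehugi]

1 Intervocalic Voicing: [lehuke] → [lehuge]
2 Final Vowel Raising: [lehuge] → [lehugi]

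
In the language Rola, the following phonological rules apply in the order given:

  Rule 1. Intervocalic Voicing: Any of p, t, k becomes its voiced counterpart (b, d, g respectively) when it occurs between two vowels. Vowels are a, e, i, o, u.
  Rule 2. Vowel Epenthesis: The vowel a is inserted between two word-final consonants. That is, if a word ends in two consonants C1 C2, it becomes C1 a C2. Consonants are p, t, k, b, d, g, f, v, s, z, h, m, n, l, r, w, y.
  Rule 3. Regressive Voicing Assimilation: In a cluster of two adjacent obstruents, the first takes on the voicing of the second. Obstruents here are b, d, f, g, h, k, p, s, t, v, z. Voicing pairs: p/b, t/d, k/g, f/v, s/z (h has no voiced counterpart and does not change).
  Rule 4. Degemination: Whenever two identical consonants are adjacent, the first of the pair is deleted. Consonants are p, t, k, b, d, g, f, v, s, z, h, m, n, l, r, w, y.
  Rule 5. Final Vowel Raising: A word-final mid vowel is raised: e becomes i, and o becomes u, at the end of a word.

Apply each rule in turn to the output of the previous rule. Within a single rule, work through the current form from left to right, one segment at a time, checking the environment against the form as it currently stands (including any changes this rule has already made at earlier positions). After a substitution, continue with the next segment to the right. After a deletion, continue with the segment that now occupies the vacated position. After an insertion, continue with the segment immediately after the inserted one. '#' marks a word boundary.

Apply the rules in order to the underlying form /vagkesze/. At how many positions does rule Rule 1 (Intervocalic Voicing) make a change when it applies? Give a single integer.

Rule 1 Intervocalic Voicing: no change — [vagkesze]
Rule 2 Vowel Epenthesis: no change — [vagkesze]
Rule 3 Regressive Voicing Assimilation: [vagkesze] → [vakkezze]
Rule 4 Degemination: [vakkezze] → [vakeze]
Rule 5 Final Vowel Raising: [vakeze] → [vakezi]
Rule Rule 1 changed 0 position(s).

0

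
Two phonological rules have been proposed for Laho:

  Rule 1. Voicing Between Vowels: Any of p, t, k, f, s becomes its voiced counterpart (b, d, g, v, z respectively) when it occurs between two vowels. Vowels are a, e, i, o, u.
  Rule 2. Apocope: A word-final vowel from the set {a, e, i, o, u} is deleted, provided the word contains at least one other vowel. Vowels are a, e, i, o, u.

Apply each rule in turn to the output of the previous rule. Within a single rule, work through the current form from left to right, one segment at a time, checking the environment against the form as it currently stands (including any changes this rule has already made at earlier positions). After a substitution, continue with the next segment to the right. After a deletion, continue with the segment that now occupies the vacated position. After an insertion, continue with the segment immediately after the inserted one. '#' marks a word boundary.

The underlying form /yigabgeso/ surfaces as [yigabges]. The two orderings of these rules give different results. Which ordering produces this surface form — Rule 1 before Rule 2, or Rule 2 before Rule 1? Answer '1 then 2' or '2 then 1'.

Order 1 then 2:
  1 Voicing Between Vowels: [yigabgeso] → [yigabgezo]
  2 Apocope: [yigabgezo] → [yigabgez]
  result: [yigabgez]
Order 2 then 1:
  2 Apocope: [yigabgeso] → [yigabges]
  1 Voicing Between Vowels: no change — [yigabges]
  result: [yigabges]

2 then 1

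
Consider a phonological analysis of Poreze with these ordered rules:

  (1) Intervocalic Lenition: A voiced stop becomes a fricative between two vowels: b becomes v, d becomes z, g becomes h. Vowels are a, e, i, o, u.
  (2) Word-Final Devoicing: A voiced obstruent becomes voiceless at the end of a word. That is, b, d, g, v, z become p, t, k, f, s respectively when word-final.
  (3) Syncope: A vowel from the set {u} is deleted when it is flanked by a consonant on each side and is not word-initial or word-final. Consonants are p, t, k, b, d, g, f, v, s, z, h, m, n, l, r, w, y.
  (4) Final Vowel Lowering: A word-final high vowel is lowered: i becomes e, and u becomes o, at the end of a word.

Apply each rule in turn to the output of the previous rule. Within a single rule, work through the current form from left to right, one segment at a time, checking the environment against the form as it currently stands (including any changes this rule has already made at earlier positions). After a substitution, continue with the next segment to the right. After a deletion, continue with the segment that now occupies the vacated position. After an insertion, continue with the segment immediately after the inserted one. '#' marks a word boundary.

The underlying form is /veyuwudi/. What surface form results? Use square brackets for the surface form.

[veywze]

(1) Intervocalic Lenition: [veyuwudi] → [veyuwuzi]
(2) Word-Final Devoicing: no change — [veyuwuzi]
(3) Syncope: [veyuwuzi] → [veywzi]
(4) Final Vowel Lowering: [veywzi] → [veywze]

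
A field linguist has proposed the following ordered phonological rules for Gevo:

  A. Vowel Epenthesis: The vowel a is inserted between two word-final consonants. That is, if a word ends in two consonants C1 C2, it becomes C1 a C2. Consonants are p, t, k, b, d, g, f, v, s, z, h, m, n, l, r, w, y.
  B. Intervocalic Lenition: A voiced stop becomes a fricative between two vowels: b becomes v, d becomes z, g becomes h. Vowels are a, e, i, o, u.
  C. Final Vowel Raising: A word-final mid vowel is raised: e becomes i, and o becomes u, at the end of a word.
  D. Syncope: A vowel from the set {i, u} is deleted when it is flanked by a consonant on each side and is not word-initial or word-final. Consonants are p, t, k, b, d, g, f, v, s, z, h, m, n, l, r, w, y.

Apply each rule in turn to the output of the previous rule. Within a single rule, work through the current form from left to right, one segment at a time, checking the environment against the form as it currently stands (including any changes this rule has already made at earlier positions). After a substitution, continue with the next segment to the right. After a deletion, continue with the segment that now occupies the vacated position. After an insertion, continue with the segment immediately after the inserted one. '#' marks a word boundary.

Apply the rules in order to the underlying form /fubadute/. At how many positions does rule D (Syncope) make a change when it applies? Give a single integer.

2

A Vowel Epenthesis: no change — [fubadute]
B Intervocalic Lenition: [fubadute] → [fuvazute]
C Final Vowel Raising: [fuvazute] → [fuvazuti]
D Syncope: [fuvazuti] → [fvazti]
Rule D changed 2 position(s).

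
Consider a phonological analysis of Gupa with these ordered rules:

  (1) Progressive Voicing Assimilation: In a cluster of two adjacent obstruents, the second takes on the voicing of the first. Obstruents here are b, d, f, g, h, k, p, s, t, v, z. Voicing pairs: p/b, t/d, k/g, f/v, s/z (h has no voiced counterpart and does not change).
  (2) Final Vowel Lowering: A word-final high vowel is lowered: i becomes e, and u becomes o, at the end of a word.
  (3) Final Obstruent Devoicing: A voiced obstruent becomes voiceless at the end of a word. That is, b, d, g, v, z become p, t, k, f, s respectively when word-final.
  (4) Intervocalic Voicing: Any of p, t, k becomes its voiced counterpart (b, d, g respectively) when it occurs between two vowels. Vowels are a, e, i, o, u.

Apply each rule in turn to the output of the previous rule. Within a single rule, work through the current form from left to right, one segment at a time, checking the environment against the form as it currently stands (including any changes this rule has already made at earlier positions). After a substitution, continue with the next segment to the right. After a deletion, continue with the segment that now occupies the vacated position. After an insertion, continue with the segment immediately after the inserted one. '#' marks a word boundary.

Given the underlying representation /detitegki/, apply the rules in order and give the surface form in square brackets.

[dedidegge]

(1) Progressive Voicing Assimilation: [detitegki] → [detiteggi]
(2) Final Vowel Lowering: [detiteggi] → [detitegge]
(3) Final Obstruent Devoicing: no change — [detitegge]
(4) Intervocalic Voicing: [detitegge] → [dedidegge]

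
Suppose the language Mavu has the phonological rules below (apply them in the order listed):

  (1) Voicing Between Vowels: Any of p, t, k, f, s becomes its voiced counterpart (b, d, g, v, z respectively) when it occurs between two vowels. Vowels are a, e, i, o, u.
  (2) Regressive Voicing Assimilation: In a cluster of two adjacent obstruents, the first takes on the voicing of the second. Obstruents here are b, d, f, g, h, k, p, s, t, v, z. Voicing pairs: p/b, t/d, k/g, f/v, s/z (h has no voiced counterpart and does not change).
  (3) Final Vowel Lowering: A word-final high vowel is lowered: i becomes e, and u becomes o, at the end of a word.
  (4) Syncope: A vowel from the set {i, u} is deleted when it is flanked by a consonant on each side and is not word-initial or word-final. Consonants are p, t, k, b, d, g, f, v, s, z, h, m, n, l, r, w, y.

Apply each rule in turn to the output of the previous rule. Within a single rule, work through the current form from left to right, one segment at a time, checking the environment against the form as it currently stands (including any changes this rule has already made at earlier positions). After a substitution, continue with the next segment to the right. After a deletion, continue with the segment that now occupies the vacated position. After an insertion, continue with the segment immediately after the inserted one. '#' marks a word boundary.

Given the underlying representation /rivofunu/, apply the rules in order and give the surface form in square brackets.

(1) Voicing Between Vowels: [rivofunu] → [rivovunu]
(2) Regressive Voicing Assimilation: no change — [rivovunu]
(3) Final Vowel Lowering: [rivovunu] → [rivovuno]
(4) Syncope: [rivovuno] → [rvovno]

[rvovno]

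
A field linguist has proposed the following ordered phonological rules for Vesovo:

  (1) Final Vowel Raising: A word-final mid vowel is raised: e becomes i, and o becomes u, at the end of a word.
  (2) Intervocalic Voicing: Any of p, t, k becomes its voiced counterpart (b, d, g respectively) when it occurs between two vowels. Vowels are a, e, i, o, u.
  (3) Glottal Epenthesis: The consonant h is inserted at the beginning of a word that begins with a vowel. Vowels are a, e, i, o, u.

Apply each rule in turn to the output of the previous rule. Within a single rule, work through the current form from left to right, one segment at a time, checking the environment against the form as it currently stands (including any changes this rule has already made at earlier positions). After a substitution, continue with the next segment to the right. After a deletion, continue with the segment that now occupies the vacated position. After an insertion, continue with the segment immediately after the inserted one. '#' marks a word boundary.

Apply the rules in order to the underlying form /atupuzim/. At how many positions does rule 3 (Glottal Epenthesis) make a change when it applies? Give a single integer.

(1) Final Vowel Raising: no change — [atupuzim]
(2) Intervocalic Voicing: [atupuzim] → [adubuzim]
(3) Glottal Epenthesis: [adubuzim] → [hadubuzim]
Rule 3 changed 1 position(s).

1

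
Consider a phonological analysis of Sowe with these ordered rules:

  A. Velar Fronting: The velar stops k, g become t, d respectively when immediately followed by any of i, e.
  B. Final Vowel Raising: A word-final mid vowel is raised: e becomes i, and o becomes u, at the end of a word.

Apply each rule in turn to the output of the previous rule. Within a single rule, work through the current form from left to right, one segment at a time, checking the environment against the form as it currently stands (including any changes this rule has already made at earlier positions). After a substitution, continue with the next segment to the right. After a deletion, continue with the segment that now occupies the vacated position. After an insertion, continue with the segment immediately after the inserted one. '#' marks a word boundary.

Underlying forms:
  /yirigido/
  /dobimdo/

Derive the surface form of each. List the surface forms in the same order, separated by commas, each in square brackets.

/yirigido/:
  A Velar Fronting: [yirigido] → [yiridido]
  B Final Vowel Raising: [yiridido] → [yirididu]
/dobimdo/:
  A Velar Fronting: no change — [dobimdo]
  B Final Vowel Raising: [dobimdo] → [dobimdu]

[yirididu], [dobimdu]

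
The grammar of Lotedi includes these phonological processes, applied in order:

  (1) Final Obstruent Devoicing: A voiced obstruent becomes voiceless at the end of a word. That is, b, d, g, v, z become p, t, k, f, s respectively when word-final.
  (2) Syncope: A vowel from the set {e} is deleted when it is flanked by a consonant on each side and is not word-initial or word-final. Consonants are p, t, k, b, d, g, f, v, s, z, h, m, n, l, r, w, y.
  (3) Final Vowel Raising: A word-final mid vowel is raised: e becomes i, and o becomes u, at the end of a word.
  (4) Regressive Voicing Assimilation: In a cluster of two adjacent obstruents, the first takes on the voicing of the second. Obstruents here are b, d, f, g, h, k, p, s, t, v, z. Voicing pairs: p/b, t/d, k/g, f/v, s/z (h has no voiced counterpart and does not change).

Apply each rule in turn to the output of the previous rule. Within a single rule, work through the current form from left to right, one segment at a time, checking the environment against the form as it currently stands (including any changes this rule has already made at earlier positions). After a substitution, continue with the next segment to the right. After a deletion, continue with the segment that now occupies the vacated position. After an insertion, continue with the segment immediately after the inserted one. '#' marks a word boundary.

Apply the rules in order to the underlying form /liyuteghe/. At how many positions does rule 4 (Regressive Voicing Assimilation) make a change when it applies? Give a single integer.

(1) Final Obstruent Devoicing: no change — [liyuteghe]
(2) Syncope: [liyuteghe] → [liyutghe]
(3) Final Vowel Raising: [liyutghe] → [liyutghi]
(4) Regressive Voicing Assimilation: [liyutghi] → [liyudkhi]
Rule 4 changed 2 position(s).

2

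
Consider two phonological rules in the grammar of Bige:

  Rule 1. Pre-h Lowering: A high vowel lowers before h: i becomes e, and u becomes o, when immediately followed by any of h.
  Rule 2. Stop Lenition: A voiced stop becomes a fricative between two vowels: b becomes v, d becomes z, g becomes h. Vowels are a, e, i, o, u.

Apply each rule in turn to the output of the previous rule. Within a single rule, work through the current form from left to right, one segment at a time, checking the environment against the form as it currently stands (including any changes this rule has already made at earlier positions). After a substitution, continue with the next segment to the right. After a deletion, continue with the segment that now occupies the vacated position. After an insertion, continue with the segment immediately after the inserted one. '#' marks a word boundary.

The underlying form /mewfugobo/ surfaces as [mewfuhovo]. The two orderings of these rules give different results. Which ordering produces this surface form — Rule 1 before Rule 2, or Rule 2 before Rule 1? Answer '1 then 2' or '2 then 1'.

1 then 2

Order 1 then 2:
  1 Pre-h Lowering: no change — [mewfugobo]
  2 Stop Lenition: [mewfugobo] → [mewfuhovo]
  result: [mewfuhovo]
Order 2 then 1:
  2 Stop Lenition: [mewfugobo] → [mewfuhovo]
  1 Pre-h Lowering: [mewfuhovo] → [mewfohovo]
  result: [mewfohovo]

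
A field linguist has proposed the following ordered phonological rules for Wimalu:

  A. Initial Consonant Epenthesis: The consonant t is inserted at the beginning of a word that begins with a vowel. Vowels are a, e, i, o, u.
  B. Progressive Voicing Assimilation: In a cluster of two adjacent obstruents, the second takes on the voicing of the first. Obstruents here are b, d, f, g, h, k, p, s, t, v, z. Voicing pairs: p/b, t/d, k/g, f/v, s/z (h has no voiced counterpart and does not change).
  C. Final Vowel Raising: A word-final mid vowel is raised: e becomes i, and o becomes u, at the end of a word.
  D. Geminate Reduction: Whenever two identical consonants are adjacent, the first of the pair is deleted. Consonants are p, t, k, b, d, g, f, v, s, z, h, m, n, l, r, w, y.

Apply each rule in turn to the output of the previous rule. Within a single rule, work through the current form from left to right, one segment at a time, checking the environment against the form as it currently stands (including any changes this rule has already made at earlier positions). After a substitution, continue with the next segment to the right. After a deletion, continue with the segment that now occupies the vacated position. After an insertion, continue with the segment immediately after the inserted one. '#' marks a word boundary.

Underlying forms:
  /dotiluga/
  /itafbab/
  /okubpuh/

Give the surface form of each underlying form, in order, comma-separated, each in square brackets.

[dotiluga], [titafpab], [tokubuh]

/dotiluga/:
  A Initial Consonant Epenthesis: no change — [dotiluga]
  B Progressive Voicing Assimilation: no change — [dotiluga]
  C Final Vowel Raising: no change — [dotiluga]
  D Geminate Reduction: no change — [dotiluga]
/itafbab/:
  A Initial Consonant Epenthesis: [itafbab] → [titafbab]
  B Progressive Voicing Assimilation: [titafbab] → [titafpab]
  C Final Vowel Raising: no change — [titafpab]
  D Geminate Reduction: no change — [titafpab]
/okubpuh/:
  A Initial Consonant Epenthesis: [okubpuh] → [tokubpuh]
  B Progressive Voicing Assimilation: [tokubpuh] → [tokubbuh]
  C Final Vowel Raising: no change — [tokubbuh]
  D Geminate Reduction: [tokubbuh] → [tokubuh]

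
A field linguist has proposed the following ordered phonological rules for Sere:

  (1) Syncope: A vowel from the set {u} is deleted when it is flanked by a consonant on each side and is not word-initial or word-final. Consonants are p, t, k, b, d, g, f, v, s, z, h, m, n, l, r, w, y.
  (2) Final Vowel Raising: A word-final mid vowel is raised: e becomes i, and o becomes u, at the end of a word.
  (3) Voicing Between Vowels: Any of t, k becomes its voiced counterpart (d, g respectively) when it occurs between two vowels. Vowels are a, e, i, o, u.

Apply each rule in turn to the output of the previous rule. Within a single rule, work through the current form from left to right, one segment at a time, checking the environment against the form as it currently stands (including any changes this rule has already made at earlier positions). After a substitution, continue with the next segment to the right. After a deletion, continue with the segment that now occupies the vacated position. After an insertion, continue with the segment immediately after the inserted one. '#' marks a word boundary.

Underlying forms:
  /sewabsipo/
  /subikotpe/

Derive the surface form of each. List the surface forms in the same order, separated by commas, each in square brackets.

/sewabsipo/:
  (1) Syncope: no change — [sewabsipo]
  (2) Final Vowel Raising: [sewabsipo] → [sewabsipu]
  (3) Voicing Between Vowels: no change — [sewabsipu]
/subikotpe/:
  (1) Syncope: [subikotpe] → [sbikotpe]
  (2) Final Vowel Raising: [sbikotpe] → [sbikotpi]
  (3) Voicing Between Vowels: [sbikotpi] → [sbigotpi]

[sewabsipu], [sbigotpi]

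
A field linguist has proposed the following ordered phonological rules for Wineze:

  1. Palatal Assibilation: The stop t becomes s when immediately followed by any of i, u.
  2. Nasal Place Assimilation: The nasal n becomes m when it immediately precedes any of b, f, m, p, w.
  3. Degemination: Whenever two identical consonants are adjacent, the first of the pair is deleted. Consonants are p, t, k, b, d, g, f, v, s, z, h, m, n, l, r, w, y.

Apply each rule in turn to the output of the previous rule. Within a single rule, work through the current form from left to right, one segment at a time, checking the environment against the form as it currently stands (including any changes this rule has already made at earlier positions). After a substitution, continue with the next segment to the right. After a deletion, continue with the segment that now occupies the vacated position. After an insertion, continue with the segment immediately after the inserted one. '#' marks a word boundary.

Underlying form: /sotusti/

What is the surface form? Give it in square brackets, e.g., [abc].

1 Palatal Assibilation: [sotusti] → [sosussi]
2 Nasal Place Assimilation: no change — [sosussi]
3 Degemination: [sosussi] → [sosusi]

[sosusi]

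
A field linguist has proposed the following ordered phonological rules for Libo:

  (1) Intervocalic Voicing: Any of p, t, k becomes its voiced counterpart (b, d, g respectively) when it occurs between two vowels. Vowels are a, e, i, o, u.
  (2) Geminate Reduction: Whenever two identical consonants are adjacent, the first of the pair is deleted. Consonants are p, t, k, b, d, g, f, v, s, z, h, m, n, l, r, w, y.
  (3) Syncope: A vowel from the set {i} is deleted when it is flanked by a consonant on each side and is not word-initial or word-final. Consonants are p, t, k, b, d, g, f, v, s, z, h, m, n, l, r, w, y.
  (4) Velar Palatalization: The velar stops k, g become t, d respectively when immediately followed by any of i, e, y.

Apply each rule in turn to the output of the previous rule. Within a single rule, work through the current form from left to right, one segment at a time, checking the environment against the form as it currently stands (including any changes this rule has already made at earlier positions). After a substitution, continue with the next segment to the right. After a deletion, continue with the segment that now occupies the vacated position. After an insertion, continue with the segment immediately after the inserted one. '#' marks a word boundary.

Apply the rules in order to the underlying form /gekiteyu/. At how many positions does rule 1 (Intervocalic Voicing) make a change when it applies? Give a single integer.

(1) Intervocalic Voicing: [gekiteyu] → [gegideyu]
(2) Geminate Reduction: no change — [gegideyu]
(3) Syncope: [gegideyu] → [gegdeyu]
(4) Velar Palatalization: [gegdeyu] → [degdeyu]
Rule 1 changed 2 position(s).

2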